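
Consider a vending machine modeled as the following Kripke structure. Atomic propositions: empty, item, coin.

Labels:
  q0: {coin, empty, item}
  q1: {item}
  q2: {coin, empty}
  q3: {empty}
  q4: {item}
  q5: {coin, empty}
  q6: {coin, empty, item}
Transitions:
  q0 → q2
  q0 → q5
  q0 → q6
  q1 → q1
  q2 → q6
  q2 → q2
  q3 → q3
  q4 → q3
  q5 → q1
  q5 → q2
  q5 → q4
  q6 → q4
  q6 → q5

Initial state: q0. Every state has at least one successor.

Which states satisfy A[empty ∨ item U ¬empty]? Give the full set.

States satisfying empty ∨ item: {q0, q1, q2, q3, q4, q5, q6}.
States satisfying ¬empty: {q1, q4}.
States satisfying A[empty ∨ item U ¬empty]: {q1, q4}.

{q1, q4}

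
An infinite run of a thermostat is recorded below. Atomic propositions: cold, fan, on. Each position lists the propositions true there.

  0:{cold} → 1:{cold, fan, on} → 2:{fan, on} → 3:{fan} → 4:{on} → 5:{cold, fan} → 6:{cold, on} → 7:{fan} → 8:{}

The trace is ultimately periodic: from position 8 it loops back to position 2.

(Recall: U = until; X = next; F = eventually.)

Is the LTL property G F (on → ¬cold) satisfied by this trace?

F (on → ¬cold) holds at every position 0..8, and those are all positions ever visited, so G F (on → ¬cold) holds.

Yes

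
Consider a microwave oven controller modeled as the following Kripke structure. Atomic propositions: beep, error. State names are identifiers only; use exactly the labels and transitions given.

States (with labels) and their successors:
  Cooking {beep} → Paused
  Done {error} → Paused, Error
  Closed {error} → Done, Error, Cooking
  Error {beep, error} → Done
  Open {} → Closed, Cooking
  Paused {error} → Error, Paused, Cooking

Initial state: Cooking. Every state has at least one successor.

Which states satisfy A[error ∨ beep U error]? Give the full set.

{Cooking, Done, Closed, Error, Paused}

States satisfying error ∨ beep: {Cooking, Done, Closed, Error, Paused}.
States satisfying error: {Done, Closed, Error, Paused}.
States satisfying A[error ∨ beep U error]: {Cooking, Done, Closed, Error, Paused}.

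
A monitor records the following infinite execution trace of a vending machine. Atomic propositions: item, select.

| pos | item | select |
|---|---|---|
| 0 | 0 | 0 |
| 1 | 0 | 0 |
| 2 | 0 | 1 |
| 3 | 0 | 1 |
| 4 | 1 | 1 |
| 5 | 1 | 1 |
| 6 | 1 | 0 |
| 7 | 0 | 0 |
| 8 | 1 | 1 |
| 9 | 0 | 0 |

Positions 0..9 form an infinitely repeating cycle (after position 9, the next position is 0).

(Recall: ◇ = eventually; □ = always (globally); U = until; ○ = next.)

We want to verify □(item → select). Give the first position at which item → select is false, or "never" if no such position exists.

6

Check item → select at each position in order: 0 ✓, 1 ✓, 2 ✓, 3 ✓, 4 ✓, 5 ✓.
At position 6 the labels are {item}, so item → select is false there. This is the first violation.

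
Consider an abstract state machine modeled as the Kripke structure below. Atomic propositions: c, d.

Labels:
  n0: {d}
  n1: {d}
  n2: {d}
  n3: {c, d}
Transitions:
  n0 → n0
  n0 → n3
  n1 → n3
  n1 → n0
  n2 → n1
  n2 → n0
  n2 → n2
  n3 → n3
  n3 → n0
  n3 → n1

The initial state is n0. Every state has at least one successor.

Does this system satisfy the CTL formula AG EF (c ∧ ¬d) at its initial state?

No

States satisfying EF (c ∧ ¬d): ∅.
States satisfying AG EF (c ∧ ¬d): ∅.
n0 is reachable from n0 and violates EF (c ∧ ¬d), so AG fails at n0.
n0 ∉ Sat(AG EF (c ∧ ¬d)).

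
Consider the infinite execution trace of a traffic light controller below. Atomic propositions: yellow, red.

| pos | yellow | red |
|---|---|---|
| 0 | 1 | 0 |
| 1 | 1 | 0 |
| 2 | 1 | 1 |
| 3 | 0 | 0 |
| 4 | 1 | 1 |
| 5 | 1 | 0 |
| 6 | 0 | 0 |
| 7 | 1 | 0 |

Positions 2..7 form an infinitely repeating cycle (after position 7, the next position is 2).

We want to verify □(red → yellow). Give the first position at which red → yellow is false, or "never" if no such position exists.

red → yellow holds at every position 0..7, and those are all the positions the trace ever visits, so the invariant □(red → yellow) is never violated.

never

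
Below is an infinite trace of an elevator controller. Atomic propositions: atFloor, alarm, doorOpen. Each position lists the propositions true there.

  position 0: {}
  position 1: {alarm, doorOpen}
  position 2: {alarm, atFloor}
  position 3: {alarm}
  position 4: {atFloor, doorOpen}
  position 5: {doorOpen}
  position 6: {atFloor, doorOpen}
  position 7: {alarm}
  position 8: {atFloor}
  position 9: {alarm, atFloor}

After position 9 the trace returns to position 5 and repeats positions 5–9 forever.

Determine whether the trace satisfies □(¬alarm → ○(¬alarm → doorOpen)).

¬alarm → ○(¬alarm → doorOpen) holds at every position 0..9, and those are all positions ever visited, so □(¬alarm → ○(¬alarm → doorOpen)) holds.
Positions where ¬alarm holds: 0, 4, 5, 6, 8.
Check ○(¬alarm → doorOpen) at each: 0→ok, 4→ok, 5→ok, 6→ok, 8→ok.

Yes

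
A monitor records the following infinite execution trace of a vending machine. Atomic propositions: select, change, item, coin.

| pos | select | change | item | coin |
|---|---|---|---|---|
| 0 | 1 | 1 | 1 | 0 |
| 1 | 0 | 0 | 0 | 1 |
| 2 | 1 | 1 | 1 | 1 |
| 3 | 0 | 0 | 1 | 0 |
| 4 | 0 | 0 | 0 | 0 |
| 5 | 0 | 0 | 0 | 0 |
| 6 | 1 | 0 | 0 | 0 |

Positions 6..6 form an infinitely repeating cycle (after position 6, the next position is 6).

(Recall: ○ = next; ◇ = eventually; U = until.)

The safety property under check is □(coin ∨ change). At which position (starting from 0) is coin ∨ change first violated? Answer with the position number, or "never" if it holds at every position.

3

Check coin ∨ change at each position in order: 0 ✓, 1 ✓, 2 ✓.
At position 3 the labels are {item}, so coin ∨ change is false there. This is the first violation.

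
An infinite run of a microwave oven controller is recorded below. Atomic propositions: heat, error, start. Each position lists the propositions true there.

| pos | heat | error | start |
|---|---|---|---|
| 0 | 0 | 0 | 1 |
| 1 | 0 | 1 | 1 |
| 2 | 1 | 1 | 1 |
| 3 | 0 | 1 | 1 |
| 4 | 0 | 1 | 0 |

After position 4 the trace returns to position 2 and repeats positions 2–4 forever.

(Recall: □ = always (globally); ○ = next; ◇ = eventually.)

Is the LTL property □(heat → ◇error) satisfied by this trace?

heat → ◇error holds at every position 0..4, and those are all positions ever visited, so □(heat → ◇error) holds.
Positions where heat holds: 2.
Check ◇error at each: 2→ok.

Holds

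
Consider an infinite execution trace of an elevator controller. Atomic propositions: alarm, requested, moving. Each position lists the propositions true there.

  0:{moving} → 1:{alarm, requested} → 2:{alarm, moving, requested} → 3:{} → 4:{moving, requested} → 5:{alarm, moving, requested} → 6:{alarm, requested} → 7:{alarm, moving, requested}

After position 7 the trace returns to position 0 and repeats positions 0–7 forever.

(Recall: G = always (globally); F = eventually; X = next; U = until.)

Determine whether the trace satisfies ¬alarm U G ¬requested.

No

Walking from position 0: at position 1, G ¬requested has not yet held and ¬alarm fails, so ¬alarm U G ¬requested is false.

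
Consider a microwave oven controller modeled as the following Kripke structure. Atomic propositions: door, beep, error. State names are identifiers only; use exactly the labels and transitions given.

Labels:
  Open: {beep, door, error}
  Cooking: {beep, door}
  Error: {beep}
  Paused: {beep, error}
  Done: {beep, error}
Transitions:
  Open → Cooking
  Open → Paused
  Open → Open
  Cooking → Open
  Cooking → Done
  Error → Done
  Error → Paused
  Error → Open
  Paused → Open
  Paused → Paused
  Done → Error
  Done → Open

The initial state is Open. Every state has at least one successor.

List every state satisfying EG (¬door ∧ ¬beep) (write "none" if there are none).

none

States satisfying ¬door ∧ ¬beep: ∅.
States satisfying EG (¬door ∧ ¬beep): ∅.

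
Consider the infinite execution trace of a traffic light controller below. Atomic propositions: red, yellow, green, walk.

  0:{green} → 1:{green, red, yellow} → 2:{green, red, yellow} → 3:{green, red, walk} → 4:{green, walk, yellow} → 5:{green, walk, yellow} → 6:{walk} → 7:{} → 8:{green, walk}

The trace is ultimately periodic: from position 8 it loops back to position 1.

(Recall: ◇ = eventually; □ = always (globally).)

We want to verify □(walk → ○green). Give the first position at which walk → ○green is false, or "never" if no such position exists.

Check walk → ○green at each position in order: 0 ✓, 1 ✓, 2 ✓, 3 ✓, 4 ✓.
At position 5 the labels are {green, walk, yellow} and the next position 6 has {walk}, so walk → ○green is false there. This is the first violation.

5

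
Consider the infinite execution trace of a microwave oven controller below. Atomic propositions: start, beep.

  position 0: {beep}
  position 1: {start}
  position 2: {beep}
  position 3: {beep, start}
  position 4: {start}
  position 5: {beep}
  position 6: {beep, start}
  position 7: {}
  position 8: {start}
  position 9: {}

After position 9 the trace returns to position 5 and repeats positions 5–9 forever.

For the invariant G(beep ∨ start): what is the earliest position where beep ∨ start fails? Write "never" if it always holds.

Check beep ∨ start at each position in order: 0 ✓, 1 ✓, 2 ✓, 3 ✓, 4 ✓, 5 ✓, 6 ✓.
At position 7 the labels are {}, so beep ∨ start is false there. This is the first violation.

7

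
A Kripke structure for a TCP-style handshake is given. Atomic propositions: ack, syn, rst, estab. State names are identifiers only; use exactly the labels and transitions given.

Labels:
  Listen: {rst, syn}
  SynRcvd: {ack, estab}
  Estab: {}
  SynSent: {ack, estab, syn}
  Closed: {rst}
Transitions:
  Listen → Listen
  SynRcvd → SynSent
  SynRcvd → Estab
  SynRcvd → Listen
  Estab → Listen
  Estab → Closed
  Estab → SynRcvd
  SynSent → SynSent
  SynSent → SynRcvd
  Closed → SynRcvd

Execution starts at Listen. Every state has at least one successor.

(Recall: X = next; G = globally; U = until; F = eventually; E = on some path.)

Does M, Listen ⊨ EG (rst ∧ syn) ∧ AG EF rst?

States satisfying rst ∧ syn: {Listen}.
States satisfying EG (rst ∧ syn): {Listen}.
States satisfying EF rst: {Listen, SynRcvd, Estab, SynSent, Closed}.
States satisfying AG EF rst: {Listen, SynRcvd, Estab, SynSent, Closed}.
States satisfying EG (rst ∧ syn) ∧ AG EF rst: {Listen}.
Listen ∈ Sat(EG (rst ∧ syn) ∧ AG EF rst).

Satisfied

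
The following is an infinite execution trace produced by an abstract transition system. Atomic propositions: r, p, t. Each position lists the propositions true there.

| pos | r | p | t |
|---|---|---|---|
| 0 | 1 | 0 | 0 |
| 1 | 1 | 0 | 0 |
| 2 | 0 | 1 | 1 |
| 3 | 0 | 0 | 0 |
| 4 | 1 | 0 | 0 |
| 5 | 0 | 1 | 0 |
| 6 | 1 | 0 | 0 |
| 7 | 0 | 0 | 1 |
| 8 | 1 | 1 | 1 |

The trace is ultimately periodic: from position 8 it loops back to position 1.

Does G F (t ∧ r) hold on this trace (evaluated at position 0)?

Yes

F (t ∧ r) holds at every position 0..8, and those are all positions ever visited, so G F (t ∧ r) holds.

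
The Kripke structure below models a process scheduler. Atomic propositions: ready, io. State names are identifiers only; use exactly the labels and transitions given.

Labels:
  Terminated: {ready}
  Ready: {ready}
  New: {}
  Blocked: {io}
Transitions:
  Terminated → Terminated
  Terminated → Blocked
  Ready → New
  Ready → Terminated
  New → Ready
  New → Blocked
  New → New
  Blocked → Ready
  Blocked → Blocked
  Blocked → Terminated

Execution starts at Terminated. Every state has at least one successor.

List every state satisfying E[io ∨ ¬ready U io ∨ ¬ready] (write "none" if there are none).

States satisfying io ∨ ¬ready: {New, Blocked}.
States satisfying E[io ∨ ¬ready U io ∨ ¬ready]: {New, Blocked}.

{New, Blocked}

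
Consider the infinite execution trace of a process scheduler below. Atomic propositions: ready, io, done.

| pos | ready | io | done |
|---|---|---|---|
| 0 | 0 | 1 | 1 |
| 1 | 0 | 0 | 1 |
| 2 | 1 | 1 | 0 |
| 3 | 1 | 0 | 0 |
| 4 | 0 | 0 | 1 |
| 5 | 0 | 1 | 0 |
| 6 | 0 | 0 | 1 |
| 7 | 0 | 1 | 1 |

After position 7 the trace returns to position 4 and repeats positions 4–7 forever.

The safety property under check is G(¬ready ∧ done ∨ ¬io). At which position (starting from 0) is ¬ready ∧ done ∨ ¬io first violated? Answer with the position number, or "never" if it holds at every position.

2

Check ¬ready ∧ done ∨ ¬io at each position in order: 0 ✓, 1 ✓.
At position 2 the labels are {io, ready}, so ¬ready ∧ done ∨ ¬io is false there. This is the first violation.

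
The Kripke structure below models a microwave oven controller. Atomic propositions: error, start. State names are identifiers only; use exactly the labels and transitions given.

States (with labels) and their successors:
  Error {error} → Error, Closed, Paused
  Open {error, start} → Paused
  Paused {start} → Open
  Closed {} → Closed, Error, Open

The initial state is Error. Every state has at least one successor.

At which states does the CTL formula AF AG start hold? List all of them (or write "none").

{Open, Paused}

States satisfying AG start: {Open, Paused}.
States satisfying AF AG start: {Open, Paused}.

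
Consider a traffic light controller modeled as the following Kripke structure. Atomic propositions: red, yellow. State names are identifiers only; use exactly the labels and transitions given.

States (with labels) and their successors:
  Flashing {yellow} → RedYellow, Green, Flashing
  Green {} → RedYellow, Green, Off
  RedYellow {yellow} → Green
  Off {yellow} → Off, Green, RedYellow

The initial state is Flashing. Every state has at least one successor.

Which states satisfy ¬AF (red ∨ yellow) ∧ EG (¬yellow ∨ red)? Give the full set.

{Green}

States satisfying red ∨ yellow: {Flashing, RedYellow, Off}.
States satisfying AF (red ∨ yellow): {Flashing, RedYellow, Off}.
States satisfying ¬AF (red ∨ yellow): {Green}.
States satisfying ¬yellow ∨ red: {Green}.
States satisfying EG (¬yellow ∨ red): {Green}.
States satisfying ¬AF (red ∨ yellow) ∧ EG (¬yellow ∨ red): {Green}.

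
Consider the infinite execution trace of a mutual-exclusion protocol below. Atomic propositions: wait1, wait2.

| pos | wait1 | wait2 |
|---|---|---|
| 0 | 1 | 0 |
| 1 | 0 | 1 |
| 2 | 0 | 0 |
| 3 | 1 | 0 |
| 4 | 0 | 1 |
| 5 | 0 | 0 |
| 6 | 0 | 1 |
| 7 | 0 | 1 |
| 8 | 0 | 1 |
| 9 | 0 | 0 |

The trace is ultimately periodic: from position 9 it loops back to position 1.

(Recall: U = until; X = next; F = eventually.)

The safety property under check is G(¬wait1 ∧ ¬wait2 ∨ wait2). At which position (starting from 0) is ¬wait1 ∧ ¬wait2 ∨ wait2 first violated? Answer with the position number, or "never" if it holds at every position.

0

At position 0 the labels are {wait1}, so ¬wait1 ∧ ¬wait2 ∨ wait2 is false there. This is the first violation.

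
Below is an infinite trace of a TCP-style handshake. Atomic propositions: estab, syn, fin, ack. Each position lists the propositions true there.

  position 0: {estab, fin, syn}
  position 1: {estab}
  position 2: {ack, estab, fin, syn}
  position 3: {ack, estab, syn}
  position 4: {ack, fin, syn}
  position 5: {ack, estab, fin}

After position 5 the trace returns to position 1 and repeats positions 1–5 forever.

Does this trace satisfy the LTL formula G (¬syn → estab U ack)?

Satisfied

¬syn → estab U ack holds at every position 0..5, and those are all positions ever visited, so G (¬syn → estab U ack) holds.
Positions where ¬syn holds: 1, 5.
Check estab U ack at each: 1→ok, 5→ok.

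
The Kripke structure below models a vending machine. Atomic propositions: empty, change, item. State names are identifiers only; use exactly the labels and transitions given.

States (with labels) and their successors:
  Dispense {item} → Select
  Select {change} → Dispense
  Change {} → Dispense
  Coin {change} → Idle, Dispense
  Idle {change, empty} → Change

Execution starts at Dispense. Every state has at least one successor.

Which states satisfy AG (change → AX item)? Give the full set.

States satisfying change → AX item: {Dispense, Select, Change}.
States satisfying AG (change → AX item): {Dispense, Select, Change}.

{Dispense, Select, Change}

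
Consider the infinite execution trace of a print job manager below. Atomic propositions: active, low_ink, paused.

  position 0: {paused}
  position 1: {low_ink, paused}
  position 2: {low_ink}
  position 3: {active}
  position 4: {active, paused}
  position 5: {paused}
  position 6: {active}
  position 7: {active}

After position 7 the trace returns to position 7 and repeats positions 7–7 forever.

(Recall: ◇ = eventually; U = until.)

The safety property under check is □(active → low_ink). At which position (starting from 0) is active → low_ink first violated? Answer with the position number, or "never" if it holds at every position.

3

Check active → low_ink at each position in order: 0 ✓, 1 ✓, 2 ✓.
At position 3 the labels are {active}, so active → low_ink is false there. This is the first violation.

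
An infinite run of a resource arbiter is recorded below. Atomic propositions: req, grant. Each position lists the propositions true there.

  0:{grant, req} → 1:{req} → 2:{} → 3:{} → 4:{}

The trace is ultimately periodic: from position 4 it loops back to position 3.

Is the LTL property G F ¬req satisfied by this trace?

Satisfied

F ¬req holds at every position 0..4, and those are all positions ever visited, so G F ¬req holds.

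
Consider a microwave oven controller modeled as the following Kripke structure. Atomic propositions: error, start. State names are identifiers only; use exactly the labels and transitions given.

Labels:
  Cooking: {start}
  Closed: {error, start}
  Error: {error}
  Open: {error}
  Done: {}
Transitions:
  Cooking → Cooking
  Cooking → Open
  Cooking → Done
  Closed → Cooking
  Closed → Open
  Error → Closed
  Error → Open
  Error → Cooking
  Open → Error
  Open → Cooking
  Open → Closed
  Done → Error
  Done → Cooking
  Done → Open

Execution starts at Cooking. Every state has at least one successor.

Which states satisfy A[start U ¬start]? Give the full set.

States satisfying start: {Cooking, Closed}.
States satisfying ¬start: {Error, Open, Done}.
States satisfying A[start U ¬start]: {Error, Open, Done}.

{Error, Open, Done}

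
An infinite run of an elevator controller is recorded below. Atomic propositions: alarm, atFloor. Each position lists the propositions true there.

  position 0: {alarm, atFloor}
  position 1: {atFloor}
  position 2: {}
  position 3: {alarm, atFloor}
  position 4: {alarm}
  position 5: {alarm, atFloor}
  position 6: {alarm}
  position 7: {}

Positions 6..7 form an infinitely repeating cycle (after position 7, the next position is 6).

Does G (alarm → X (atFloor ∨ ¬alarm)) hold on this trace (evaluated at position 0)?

alarm → X (atFloor ∨ ¬alarm) must hold at every position from 0 onward. It fails at position 3, so G (alarm → X (atFloor ∨ ¬alarm)) is false.
Positions where alarm holds: 0, 3, 4, 5, 6.
Check X (atFloor ∨ ¬alarm) at each: 0→ok, 3→fails, 4→ok, 5→fails, 6→ok.

No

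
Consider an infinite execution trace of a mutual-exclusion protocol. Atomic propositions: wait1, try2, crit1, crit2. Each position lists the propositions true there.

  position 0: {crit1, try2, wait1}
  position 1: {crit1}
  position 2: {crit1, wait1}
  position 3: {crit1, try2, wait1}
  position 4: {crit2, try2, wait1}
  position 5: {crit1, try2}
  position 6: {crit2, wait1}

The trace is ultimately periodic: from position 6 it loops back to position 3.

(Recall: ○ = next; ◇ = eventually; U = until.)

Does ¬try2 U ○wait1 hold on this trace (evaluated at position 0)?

Walking from position 0: at position 0, ○wait1 has not yet held and ¬try2 fails, so ¬try2 U ○wait1 is false.

Does not hold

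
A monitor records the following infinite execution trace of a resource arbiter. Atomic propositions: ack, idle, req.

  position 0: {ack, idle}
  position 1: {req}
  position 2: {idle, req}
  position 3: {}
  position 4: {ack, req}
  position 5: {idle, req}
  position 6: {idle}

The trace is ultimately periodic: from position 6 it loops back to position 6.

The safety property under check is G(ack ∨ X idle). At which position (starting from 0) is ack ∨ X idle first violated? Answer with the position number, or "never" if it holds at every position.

Check ack ∨ X idle at each position in order: 0 ✓, 1 ✓.
At position 2 the labels are {idle, req} and the next position 3 has {}, so ack ∨ X idle is false there. This is the first violation.

2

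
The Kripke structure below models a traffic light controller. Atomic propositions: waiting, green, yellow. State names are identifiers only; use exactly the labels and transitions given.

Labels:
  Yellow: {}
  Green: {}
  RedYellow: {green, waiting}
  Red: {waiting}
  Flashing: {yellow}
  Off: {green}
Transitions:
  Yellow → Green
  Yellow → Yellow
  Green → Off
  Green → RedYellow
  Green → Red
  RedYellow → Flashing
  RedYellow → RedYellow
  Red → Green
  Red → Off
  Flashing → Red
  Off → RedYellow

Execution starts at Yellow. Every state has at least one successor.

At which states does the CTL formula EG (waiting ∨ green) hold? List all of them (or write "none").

States satisfying waiting ∨ green: {RedYellow, Red, Off}.
States satisfying EG (waiting ∨ green): {RedYellow, Red, Off}.

{RedYellow, Red, Off}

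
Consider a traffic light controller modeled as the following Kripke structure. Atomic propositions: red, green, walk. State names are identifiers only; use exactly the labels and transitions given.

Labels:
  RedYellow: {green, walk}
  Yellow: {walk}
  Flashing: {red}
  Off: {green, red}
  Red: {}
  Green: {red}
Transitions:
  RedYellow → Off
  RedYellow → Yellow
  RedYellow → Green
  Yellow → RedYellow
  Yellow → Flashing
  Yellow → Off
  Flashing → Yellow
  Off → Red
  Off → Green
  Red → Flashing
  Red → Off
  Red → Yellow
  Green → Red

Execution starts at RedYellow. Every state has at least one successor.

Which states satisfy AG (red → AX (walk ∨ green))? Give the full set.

States satisfying red → AX (walk ∨ green): {RedYellow, Yellow, Flashing, Red}.
States satisfying AG (red → AX (walk ∨ green)): ∅.

none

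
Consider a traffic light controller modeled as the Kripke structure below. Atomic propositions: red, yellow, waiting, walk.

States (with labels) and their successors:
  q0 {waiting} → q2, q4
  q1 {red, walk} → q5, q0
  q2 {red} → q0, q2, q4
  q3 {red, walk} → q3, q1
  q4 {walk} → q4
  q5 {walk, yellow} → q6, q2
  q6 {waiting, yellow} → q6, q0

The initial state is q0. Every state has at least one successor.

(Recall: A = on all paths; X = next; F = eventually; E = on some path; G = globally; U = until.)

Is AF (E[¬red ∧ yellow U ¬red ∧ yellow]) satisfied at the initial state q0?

States satisfying E[¬red ∧ yellow U ¬red ∧ yellow]: {q5, q6}.
States satisfying AF (E[¬red ∧ yellow U ¬red ∧ yellow]): {q5, q6}.
There is a path from q0 along which E[¬red ∧ yellow U ¬red ∧ yellow] never holds.
q0 ∉ Sat(AF (E[¬red ∧ yellow U ¬red ∧ yellow])).

Does not hold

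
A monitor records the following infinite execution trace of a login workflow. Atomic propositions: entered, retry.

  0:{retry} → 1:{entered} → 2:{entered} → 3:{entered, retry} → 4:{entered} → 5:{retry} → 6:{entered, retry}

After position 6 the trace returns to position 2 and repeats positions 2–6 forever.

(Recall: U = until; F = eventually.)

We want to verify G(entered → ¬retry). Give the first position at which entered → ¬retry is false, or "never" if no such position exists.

Check entered → ¬retry at each position in order: 0 ✓, 1 ✓, 2 ✓.
At position 3 the labels are {entered, retry}, so entered → ¬retry is false there. This is the first violation.

3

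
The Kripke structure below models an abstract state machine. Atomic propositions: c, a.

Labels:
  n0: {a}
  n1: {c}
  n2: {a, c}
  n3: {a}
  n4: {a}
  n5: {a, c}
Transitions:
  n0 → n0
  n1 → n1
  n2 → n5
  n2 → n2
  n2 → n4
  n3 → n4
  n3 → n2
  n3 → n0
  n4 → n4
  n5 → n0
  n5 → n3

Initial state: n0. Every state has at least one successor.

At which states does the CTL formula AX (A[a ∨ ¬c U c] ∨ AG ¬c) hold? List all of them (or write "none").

States satisfying A[a ∨ ¬c U c] ∨ AG ¬c: {n0, n1, n2, n4, n5}.
States satisfying AX (A[a ∨ ¬c U c] ∨ AG ¬c): {n0, n1, n2, n3, n4}.

{n0, n1, n2, n3, n4}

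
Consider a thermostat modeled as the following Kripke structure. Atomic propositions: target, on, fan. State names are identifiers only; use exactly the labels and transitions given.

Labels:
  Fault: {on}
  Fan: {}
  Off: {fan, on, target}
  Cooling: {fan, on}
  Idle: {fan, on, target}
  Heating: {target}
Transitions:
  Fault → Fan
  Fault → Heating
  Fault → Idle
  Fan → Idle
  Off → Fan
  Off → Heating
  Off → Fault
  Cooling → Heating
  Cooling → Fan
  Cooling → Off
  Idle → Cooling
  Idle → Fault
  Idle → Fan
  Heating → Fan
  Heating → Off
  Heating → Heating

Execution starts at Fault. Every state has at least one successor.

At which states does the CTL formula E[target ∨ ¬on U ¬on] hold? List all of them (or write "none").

States satisfying target ∨ ¬on: {Fan, Off, Idle, Heating}.
States satisfying ¬on: {Fan, Heating}.
States satisfying E[target ∨ ¬on U ¬on]: {Fan, Off, Idle, Heating}.

{Fan, Off, Idle, Heating}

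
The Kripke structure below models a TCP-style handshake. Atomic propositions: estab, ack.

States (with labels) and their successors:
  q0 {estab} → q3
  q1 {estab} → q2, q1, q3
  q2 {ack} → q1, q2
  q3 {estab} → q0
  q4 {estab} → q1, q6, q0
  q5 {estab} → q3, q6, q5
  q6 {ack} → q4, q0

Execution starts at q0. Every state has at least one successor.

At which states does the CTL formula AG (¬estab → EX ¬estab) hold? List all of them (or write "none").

{q0, q1, q2, q3}

States satisfying ¬estab → EX ¬estab: {q0, q1, q2, q3, q4, q5}.
States satisfying AG (¬estab → EX ¬estab): {q0, q1, q2, q3}.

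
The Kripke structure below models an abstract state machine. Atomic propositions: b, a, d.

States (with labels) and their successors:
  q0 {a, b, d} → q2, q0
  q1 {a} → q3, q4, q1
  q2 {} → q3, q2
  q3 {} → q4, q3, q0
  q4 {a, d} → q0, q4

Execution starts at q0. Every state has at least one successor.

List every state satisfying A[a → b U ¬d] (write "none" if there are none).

States satisfying a → b: {q0, q2, q3}.
States satisfying ¬d: {q1, q2, q3}.
States satisfying A[a → b U ¬d]: {q1, q2, q3}.

{q1, q2, q3}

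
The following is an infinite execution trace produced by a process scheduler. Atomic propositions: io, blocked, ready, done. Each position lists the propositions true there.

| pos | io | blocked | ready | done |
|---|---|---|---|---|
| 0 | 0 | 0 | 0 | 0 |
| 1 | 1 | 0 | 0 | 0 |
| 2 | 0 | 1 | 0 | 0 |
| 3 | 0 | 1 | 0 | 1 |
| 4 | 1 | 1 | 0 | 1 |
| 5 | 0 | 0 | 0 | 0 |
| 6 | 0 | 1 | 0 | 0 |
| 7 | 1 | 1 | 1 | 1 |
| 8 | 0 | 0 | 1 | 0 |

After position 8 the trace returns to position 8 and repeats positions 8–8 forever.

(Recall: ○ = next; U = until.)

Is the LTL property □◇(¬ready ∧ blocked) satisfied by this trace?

◇(¬ready ∧ blocked) must hold at every position from 0 onward. It fails at position 7, so □◇(¬ready ∧ blocked) is false.

No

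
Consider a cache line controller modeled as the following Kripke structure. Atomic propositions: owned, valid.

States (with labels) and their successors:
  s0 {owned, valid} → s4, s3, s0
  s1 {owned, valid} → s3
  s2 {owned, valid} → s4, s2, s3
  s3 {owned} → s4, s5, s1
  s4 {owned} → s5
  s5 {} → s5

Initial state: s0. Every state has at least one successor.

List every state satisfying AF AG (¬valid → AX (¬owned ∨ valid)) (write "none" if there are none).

{s4, s5}

States satisfying AG (¬valid → AX (¬owned ∨ valid)): {s4, s5}.
States satisfying AF AG (¬valid → AX (¬owned ∨ valid)): {s4, s5}.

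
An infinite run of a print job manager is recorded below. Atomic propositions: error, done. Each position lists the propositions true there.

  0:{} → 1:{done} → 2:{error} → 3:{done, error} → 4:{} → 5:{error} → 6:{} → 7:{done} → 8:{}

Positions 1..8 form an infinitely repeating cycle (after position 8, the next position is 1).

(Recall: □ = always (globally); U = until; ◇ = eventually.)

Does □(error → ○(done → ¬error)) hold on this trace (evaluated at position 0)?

Does not hold

error → ○(done → ¬error) must hold at every position from 0 onward. It fails at position 2, so □(error → ○(done → ¬error)) is false.
Positions where error holds: 2, 3, 5.
Check ○(done → ¬error) at each: 2→fails, 3→ok, 5→ok.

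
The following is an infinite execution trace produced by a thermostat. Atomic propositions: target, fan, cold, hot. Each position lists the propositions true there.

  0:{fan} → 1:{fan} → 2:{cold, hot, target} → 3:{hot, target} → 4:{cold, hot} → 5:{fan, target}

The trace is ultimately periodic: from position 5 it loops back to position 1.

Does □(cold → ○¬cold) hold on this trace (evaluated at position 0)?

cold → ○¬cold holds at every position 0..5, and those are all positions ever visited, so □(cold → ○¬cold) holds.
Positions where cold holds: 2, 4.
Check ○¬cold at each: 2→ok, 4→ok.

Yes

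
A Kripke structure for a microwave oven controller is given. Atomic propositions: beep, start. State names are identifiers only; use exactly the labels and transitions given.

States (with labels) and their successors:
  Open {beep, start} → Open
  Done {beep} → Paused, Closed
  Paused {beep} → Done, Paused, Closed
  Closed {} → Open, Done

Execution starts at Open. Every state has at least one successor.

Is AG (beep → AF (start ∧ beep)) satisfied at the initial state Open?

States satisfying beep → AF (start ∧ beep): {Open, Closed}.
States satisfying AG (beep → AF (start ∧ beep)): {Open}.
Every state reachable from Open satisfies beep → AF (start ∧ beep).
Open ∈ Sat(AG (beep → AF (start ∧ beep))).

Holds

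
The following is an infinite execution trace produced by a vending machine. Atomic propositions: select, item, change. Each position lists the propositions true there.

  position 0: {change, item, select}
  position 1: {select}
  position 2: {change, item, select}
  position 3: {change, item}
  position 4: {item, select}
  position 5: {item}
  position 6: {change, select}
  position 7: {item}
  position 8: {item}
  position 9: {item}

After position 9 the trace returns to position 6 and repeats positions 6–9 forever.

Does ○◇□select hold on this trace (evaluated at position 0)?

The position after 0 is 1; ◇□select is false there.

No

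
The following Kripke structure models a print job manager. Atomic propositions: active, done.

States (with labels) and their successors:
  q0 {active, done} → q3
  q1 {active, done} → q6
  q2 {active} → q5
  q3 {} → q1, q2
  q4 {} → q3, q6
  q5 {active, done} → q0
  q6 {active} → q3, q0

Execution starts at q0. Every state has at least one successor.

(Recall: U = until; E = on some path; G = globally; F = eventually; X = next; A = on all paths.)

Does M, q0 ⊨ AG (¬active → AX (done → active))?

Holds

States satisfying ¬active → AX (done → active): {q0, q1, q2, q3, q4, q5, q6}.
States satisfying AG (¬active → AX (done → active)): {q0, q1, q2, q3, q4, q5, q6}.
Every state reachable from q0 satisfies ¬active → AX (done → active).
q0 ∈ Sat(AG (¬active → AX (done → active))).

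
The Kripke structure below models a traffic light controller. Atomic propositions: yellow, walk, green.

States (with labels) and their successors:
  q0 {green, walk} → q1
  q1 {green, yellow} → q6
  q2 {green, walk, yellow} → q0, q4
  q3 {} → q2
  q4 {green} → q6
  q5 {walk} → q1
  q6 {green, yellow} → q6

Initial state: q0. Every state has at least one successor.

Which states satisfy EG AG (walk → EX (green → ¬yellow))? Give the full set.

States satisfying AG (walk → EX (green → ¬yellow)): {q1, q4, q6}.
States satisfying EG AG (walk → EX (green → ¬yellow)): {q1, q4, q6}.

{q1, q4, q6}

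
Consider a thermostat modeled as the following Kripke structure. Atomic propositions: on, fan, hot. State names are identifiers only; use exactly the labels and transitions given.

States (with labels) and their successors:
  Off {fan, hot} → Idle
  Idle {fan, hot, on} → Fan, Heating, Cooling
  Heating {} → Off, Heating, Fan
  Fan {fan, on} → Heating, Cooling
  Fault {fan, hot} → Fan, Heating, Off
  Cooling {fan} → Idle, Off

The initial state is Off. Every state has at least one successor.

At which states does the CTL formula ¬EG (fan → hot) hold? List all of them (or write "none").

States satisfying fan → hot: {Off, Idle, Heating, Fault}.
States satisfying EG (fan → hot): {Off, Idle, Heating, Fault}.
States satisfying ¬EG (fan → hot): {Fan, Cooling}.

{Fan, Cooling}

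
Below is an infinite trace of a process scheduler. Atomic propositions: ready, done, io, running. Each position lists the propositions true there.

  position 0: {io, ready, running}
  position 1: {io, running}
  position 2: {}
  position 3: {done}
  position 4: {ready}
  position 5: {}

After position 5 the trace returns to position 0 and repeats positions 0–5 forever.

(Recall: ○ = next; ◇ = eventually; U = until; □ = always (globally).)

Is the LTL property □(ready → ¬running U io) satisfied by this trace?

ready → ¬running U io holds at every position 0..5, and those are all positions ever visited, so □(ready → ¬running U io) holds.
Positions where ready holds: 0, 4.
Check ¬running U io at each: 0→ok, 4→ok.

Satisfied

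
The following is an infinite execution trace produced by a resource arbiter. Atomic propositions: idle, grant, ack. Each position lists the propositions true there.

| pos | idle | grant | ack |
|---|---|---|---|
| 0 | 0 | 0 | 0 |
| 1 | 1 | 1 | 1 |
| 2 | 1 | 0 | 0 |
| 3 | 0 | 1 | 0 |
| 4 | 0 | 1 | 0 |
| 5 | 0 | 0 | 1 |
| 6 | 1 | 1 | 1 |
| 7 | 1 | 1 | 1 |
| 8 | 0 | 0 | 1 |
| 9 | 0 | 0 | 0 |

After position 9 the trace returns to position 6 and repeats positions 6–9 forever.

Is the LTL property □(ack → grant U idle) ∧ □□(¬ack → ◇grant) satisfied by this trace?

No

ack → grant U idle must hold at every position from 0 onward. It fails at position 5, so □(ack → grant U idle) is false.
Positions where ack holds: 1, 5, 6, 7, 8.
Check grant U idle at each: 1→ok, 5→fails, 6→ok, 7→ok, 8→fails.
□(¬ack → ◇grant) holds at every position 0..9, and those are all positions ever visited, so □□(¬ack → ◇grant) holds.
At position 0: □(ack → grant U idle) is false; □□(¬ack → ◇grant) is true; so □(ack → grant U idle) ∧ □□(¬ack → ◇grant) is false.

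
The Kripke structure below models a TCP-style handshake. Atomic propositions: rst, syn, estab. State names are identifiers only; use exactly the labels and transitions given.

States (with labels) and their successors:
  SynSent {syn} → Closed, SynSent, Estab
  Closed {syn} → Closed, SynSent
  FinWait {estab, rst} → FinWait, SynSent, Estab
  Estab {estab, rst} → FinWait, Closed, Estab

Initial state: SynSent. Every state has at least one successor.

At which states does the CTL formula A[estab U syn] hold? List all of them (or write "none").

States satisfying estab: {FinWait, Estab}.
States satisfying syn: {SynSent, Closed}.
States satisfying A[estab U syn]: {SynSent, Closed}.

{SynSent, Closed}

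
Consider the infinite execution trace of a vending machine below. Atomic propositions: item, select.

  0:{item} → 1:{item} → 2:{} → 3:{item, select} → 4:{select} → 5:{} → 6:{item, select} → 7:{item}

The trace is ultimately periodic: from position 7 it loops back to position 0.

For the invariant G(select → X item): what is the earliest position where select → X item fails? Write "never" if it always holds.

Check select → X item at each position in order: 0 ✓, 1 ✓, 2 ✓.
At position 3 the labels are {item, select} and the next position 4 has {select}, so select → X item is false there. This is the first violation.

3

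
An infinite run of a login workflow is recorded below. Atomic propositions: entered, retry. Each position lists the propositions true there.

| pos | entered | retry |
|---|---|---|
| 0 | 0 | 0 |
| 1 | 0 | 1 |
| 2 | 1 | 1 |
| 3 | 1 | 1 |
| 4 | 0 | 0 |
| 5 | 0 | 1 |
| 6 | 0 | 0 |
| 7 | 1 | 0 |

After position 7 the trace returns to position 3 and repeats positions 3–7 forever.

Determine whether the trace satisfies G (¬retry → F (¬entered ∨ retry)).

Holds

¬retry → F (¬entered ∨ retry) holds at every position 0..7, and those are all positions ever visited, so G (¬retry → F (¬entered ∨ retry)) holds.
Positions where ¬retry holds: 0, 4, 6, 7.
Check F (¬entered ∨ retry) at each: 0→ok, 4→ok, 6→ok, 7→ok.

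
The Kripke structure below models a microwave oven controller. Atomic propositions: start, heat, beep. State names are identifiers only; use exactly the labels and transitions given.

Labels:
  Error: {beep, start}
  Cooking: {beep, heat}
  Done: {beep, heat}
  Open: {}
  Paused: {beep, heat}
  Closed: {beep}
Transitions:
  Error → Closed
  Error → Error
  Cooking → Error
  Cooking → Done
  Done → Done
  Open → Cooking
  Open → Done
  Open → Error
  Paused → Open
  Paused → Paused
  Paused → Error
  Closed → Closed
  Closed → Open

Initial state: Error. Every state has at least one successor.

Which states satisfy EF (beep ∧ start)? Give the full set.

{Error, Cooking, Open, Paused, Closed}

States satisfying beep ∧ start: {Error}.
States satisfying EF (beep ∧ start): {Error, Cooking, Open, Paused, Closed}.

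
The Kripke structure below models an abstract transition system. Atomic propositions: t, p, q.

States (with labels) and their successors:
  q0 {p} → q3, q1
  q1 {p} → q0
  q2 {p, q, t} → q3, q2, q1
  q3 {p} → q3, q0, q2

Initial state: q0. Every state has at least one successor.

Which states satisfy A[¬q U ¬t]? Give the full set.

States satisfying ¬q: {q0, q1, q3}.
States satisfying ¬t: {q0, q1, q3}.
States satisfying A[¬q U ¬t]: {q0, q1, q3}.

{q0, q1, q3}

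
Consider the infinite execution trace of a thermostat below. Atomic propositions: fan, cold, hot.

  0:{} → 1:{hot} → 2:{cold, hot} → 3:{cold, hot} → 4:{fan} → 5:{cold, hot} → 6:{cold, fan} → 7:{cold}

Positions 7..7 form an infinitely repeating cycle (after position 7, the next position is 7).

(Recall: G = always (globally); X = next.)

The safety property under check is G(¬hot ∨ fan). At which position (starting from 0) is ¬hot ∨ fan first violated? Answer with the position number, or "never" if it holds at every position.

1

Check ¬hot ∨ fan at each position in order: 0 ✓.
At position 1 the labels are {hot}, so ¬hot ∨ fan is false there. This is the first violation.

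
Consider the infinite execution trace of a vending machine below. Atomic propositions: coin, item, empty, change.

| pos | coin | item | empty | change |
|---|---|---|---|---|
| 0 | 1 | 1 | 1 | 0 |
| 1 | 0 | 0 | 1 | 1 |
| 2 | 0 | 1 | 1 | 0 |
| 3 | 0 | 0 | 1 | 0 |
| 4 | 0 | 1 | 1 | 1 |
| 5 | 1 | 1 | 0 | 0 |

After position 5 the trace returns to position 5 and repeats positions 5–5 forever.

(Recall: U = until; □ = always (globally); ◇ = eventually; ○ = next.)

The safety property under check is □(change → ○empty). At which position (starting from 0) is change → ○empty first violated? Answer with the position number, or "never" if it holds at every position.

Check change → ○empty at each position in order: 0 ✓, 1 ✓, 2 ✓, 3 ✓.
At position 4 the labels are {change, empty, item} and the next position 5 has {coin, item}, so change → ○empty is false there. This is the first violation.

4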